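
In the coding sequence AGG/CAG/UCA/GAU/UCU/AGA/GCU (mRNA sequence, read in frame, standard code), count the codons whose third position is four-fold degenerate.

Codon 1 AGG (Arg): third position 2-fold.
Codon 2 CAG (Gln): third position 2-fold.
Codon 3 UCA (Ser): third position 4-fold.
Codon 4 GAU (Asp): third position 2-fold.
Codon 5 UCU (Ser): third position 4-fold.
Codon 6 AGA (Arg): third position 2-fold.
Codon 7 GCU (Ala): third position 4-fold.
Four-fold degenerate third positions: 3.

3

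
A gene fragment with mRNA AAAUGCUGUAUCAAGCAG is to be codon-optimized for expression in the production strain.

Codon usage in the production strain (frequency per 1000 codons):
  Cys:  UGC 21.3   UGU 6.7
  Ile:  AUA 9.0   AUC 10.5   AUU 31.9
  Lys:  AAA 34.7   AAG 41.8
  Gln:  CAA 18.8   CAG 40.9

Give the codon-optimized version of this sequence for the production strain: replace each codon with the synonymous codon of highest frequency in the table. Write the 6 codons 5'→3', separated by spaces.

Codon 1 (Lys): best is AAG at 41.8.
Codon 2 (Cys): best is UGC at 21.3.
Codon 3 (Cys): best is UGC at 21.3.
Codon 4 (Ile): best is AUU at 31.9.
Codon 5 (Lys): best is AAG at 41.8.
Codon 6 (Gln): best is CAG at 40.9.

AAG UGC UGC AUU AAG CAG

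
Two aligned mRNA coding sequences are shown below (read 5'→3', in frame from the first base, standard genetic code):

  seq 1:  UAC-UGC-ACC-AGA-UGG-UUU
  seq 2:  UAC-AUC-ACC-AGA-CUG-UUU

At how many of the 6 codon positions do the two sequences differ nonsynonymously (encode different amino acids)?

Codon 1: UAC Tyr / UAC Tyr — identical.
Codon 2: UGC Cys / AUC Ile — nonsynonymous.
Codon 3: ACC Thr / ACC Thr — identical.
Codon 4: AGA Arg / AGA Arg — identical.
Codon 5: UGG Trp / CUG Leu — nonsynonymous.
Codon 6: UUU Phe / UUU Phe — identical.
Nonsynonymous differences: 2.

2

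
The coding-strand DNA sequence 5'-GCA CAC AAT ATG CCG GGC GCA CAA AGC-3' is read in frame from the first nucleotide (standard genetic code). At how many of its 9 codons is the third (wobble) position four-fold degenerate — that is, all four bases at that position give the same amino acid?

Codon 1 GCA (Ala): third position 4-fold.
Codon 2 CAC (His): third position 2-fold.
Codon 3 AAT (Asn): third position 2-fold.
Codon 4 ATG (Met): third position 1-fold.
Codon 5 CCG (Pro): third position 4-fold.
Codon 6 GGC (Gly): third position 4-fold.
Codon 7 GCA (Ala): third position 4-fold.
Codon 8 CAA (Gln): third position 2-fold.
Codon 9 AGC (Ser): third position 2-fold.
Four-fold degenerate third positions: 4.

4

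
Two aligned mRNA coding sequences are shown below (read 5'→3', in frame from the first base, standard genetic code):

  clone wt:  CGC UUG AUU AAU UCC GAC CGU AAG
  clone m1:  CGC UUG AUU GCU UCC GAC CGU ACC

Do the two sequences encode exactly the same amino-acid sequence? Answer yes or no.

Codon 1: CGC Arg / CGC Arg — identical.
Codon 2: UUG Leu / UUG Leu — identical.
Codon 3: AUU Ile / AUU Ile — identical.
Codon 4: AAU Asn / GCU Ala — nonsynonymous.
Codon 5: UCC Ser / UCC Ser — identical.
Codon 6: GAC Asp / GAC Asp — identical.
Codon 7: CGU Arg / CGU Arg — identical.
Codon 8: AAG Lys / ACC Thr — nonsynonymous.
Nonsynonymous differences: 2 → different protein.

no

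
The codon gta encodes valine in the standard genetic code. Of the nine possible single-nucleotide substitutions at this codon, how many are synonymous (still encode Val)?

3

Position 1: none → 0 synonymous.
Position 2: none → 0 synonymous.
Position 3: GTT, GTC, GTG → 3 synonymous.
Total: 0 + 0 + 3 = 3.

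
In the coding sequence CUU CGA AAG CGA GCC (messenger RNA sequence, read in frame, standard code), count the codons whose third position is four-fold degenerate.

4

Codon 1 CUU (Leu): third position 4-fold.
Codon 2 CGA (Arg): third position 4-fold.
Codon 3 AAG (Lys): third position 2-fold.
Codon 4 CGA (Arg): third position 4-fold.
Codon 5 GCC (Ala): third position 4-fold.
Four-fold degenerate third positions: 4.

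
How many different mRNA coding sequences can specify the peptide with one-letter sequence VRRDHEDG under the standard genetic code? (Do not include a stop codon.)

Val: 4 codons.
Arg: 6 codons.
Arg: 6 codons.
Asp: 2 codons.
His: 2 codons.
Glu: 2 codons.
Asp: 2 codons.
Gly: 4 codons.
4 × 6 × 6 × 2 × 2 × 2 × 2 × 4 = 9216.

9216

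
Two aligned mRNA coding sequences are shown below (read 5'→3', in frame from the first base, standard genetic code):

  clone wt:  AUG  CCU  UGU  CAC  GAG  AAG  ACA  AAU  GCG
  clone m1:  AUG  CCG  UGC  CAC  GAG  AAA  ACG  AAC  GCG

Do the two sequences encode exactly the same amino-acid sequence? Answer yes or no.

Codon 1: AUG Met / AUG Met — identical.
Codon 2: CCU Pro / CCG Pro — synonymous.
Codon 3: UGU Cys / UGC Cys — synonymous.
Codon 4: CAC His / CAC His — identical.
Codon 5: GAG Glu / GAG Glu — identical.
Codon 6: AAG Lys / AAA Lys — synonymous.
Codon 7: ACA Thr / ACG Thr — synonymous.
Codon 8: AAU Asn / AAC Asn — synonymous.
Codon 9: GCG Ala / GCG Ala — identical.
Nonsynonymous differences: 0 → same protein.

yes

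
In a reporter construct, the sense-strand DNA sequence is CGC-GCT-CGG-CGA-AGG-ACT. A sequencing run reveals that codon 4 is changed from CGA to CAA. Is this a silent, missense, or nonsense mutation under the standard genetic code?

Position 11 falls in codon 4: CGA → Arg.
After the substitution the codon is CAA → Gln.
Arg ≠ Gln, so this is a missense mutation.

missense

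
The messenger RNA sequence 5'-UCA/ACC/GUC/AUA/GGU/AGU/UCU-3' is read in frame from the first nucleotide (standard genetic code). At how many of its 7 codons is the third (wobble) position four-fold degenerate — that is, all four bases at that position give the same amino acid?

5

Codon 1 UCA (Ser): third position 4-fold.
Codon 2 ACC (Thr): third position 4-fold.
Codon 3 GUC (Val): third position 4-fold.
Codon 4 AUA (Ile): third position 3-fold.
Codon 5 GGU (Gly): third position 4-fold.
Codon 6 AGU (Ser): third position 2-fold.
Codon 7 UCU (Ser): third position 4-fold.
Four-fold degenerate third positions: 5.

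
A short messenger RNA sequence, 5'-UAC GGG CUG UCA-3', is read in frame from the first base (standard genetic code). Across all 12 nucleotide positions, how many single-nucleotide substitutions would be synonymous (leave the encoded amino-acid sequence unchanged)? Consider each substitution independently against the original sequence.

11

Codon 1 (UAC, Tyr): 1 synonymous substitution.
Codon 2 (GGG, Gly): 3 synonymous substitutions.
Codon 3 (CUG, Leu): 4 synonymous substitutions.
Codon 4 (UCA, Ser): 3 synonymous substitutions.
Total: 1 + 3 + 4 + 3 = 11.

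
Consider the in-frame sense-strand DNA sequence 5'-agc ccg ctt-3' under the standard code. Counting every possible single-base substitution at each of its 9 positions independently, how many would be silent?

7

Codon 1 (AGC, Ser): 1 synonymous substitution.
Codon 2 (CCG, Pro): 3 synonymous substitutions.
Codon 3 (CTT, Leu): 3 synonymous substitutions.
Total: 1 + 3 + 3 = 7.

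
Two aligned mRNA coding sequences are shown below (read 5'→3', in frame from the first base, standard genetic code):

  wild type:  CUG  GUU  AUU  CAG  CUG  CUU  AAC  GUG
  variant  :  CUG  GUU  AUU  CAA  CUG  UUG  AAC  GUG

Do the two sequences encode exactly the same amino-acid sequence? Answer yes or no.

yes

Codon 1: CUG Leu / CUG Leu — identical.
Codon 2: GUU Val / GUU Val — identical.
Codon 3: AUU Ile / AUU Ile — identical.
Codon 4: CAG Gln / CAA Gln — synonymous.
Codon 5: CUG Leu / CUG Leu — identical.
Codon 6: CUU Leu / UUG Leu — synonymous.
Codon 7: AAC Asn / AAC Asn — identical.
Codon 8: GUG Val / GUG Val — identical.
Nonsynonymous differences: 0 → same protein.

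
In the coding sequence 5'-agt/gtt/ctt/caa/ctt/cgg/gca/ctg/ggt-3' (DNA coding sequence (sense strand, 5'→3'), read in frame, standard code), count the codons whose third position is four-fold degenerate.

7

Codon 1 AGT (Ser): third position 2-fold.
Codon 2 GTT (Val): third position 4-fold.
Codon 3 CTT (Leu): third position 4-fold.
Codon 4 CAA (Gln): third position 2-fold.
Codon 5 CTT (Leu): third position 4-fold.
Codon 6 CGG (Arg): third position 4-fold.
Codon 7 GCA (Ala): third position 4-fold.
Codon 8 CTG (Leu): third position 4-fold.
Codon 9 GGT (Gly): third position 4-fold.
Four-fold degenerate third positions: 7.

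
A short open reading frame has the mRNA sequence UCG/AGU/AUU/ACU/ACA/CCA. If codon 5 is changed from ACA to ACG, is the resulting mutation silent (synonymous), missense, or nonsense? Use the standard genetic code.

Position 15 falls in codon 5: ACA → Thr.
After the substitution the codon is ACG → Thr.
Both encode Thr, so the change is synonymous.

silent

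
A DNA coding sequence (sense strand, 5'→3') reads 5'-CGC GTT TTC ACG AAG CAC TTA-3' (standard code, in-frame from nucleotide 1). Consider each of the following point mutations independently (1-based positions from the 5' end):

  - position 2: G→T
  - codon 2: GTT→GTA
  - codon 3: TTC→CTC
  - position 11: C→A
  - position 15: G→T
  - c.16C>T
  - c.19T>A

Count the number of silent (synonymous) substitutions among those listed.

1

Codon 1: CGC (Arg) → CTC (Leu) — missense.
Codon 2: GTT (Val) → GTA (Val) — synonymous.
Codon 3: TTC (Phe) → CTC (Leu) — missense.
Codon 4: ACG (Thr) → AAG (Lys) — missense.
Codon 5: AAG (Lys) → AAT (Asn) — missense.
Codon 6: CAC (His) → TAC (Tyr) — missense.
Codon 7: TTA (Leu) → ATA (Ile) — missense.
Synonymous: 1 of 7.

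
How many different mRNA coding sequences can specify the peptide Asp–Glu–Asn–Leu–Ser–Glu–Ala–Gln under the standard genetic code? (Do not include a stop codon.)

4608

Asp: 2 codons.
Glu: 2 codons.
Asn: 2 codons.
Leu: 6 codons.
Ser: 6 codons.
Glu: 2 codons.
Ala: 4 codons.
Gln: 2 codons.
2 × 2 × 2 × 6 × 6 × 2 × 4 × 2 = 4608.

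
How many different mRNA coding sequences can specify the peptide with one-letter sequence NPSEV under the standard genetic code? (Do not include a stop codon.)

384

Asn: 2 codons.
Pro: 4 codons.
Ser: 6 codons.
Glu: 2 codons.
Val: 4 codons.
2 × 4 × 6 × 2 × 4 = 384.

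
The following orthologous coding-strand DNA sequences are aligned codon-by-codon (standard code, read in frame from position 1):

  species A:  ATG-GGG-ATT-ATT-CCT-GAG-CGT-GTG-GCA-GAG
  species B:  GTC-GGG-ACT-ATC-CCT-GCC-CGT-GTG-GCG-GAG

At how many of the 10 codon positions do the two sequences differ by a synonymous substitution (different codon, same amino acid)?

Codon 1: ATG Met / GTC Val — nonsynonymous.
Codon 2: GGG Gly / GGG Gly — identical.
Codon 3: ATT Ile / ACT Thr — nonsynonymous.
Codon 4: ATT Ile / ATC Ile — synonymous.
Codon 5: CCT Pro / CCT Pro — identical.
Codon 6: GAG Glu / GCC Ala — nonsynonymous.
Codon 7: CGT Arg / CGT Arg — identical.
Codon 8: GTG Val / GTG Val — identical.
Codon 9: GCA Ala / GCG Ala — synonymous.
Codon 10: GAG Glu / GAG Glu — identical.
Synonymous differences: 2.

2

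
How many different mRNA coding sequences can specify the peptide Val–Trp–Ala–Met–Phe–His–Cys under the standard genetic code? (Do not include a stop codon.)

Val: 4 codons.
Trp: 1 codon.
Ala: 4 codons.
Met: 1 codon.
Phe: 2 codons.
His: 2 codons.
Cys: 2 codons.
4 × 1 × 4 × 1 × 2 × 2 × 2 = 128.

128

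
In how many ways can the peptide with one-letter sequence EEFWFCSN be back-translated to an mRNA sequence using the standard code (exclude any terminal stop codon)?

384

Glu: 2 codons.
Glu: 2 codons.
Phe: 2 codons.
Trp: 1 codon.
Phe: 2 codons.
Cys: 2 codons.
Ser: 6 codons.
Asn: 2 codons.
2 × 2 × 2 × 1 × 2 × 2 × 6 × 2 = 384.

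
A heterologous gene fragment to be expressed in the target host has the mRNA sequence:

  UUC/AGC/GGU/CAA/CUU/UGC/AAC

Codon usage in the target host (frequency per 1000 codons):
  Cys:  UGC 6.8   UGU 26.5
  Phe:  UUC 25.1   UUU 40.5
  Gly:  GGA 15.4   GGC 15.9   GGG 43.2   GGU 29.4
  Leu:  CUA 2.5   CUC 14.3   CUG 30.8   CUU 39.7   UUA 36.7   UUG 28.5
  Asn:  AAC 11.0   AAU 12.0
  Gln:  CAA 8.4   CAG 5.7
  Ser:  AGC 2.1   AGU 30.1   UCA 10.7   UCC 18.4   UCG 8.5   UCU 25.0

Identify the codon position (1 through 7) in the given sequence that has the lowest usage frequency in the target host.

2

Codon 1 UUC (Phe): 25.1 per 1000.
Codon 2 AGC (Ser): 2.1 per 1000.
Codon 3 GGU (Gly): 29.4 per 1000.
Codon 4 CAA (Gln): 8.4 per 1000.
Codon 5 CUU (Leu): 39.7 per 1000.
Codon 6 UGC (Cys): 6.8 per 1000.
Codon 7 AAC (Asn): 11.0 per 1000.
Lowest frequency is 2.1 at codon 2.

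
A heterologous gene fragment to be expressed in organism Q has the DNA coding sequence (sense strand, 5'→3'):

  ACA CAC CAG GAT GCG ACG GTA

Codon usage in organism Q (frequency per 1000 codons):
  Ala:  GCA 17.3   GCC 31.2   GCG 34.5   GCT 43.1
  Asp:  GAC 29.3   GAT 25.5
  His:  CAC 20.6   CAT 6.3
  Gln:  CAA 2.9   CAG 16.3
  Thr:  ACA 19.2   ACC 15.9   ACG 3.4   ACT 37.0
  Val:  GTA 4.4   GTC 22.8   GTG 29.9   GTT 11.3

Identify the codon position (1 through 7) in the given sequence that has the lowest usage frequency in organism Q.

6

Codon 1 ACA (Thr): 19.2 per 1000.
Codon 2 CAC (His): 20.6 per 1000.
Codon 3 CAG (Gln): 16.3 per 1000.
Codon 4 GAT (Asp): 25.5 per 1000.
Codon 5 GCG (Ala): 34.5 per 1000.
Codon 6 ACG (Thr): 3.4 per 1000.
Codon 7 GTA (Val): 4.4 per 1000.
Lowest frequency is 3.4 at codon 6.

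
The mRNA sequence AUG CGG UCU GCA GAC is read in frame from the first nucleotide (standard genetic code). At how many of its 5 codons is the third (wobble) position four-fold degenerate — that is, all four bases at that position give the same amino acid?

3

Codon 1 AUG (Met): third position 1-fold.
Codon 2 CGG (Arg): third position 4-fold.
Codon 3 UCU (Ser): third position 4-fold.
Codon 4 GCA (Ala): third position 4-fold.
Codon 5 GAC (Asp): third position 2-fold.
Four-fold degenerate third positions: 3.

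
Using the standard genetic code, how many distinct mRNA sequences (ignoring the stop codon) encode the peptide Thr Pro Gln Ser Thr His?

1536

Thr: 4 codons.
Pro: 4 codons.
Gln: 2 codons.
Ser: 6 codons.
Thr: 4 codons.
His: 2 codons.
4 × 4 × 2 × 6 × 4 × 2 = 1536.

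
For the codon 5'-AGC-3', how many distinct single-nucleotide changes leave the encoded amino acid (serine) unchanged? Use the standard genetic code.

Position 1: none → 0 synonymous.
Position 2: none → 0 synonymous.
Position 3: AGT → 1 synonymous.
Total: 0 + 0 + 1 = 1.

1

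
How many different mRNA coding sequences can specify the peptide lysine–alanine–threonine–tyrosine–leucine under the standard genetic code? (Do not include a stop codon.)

384

Lys: 2 codons.
Ala: 4 codons.
Thr: 4 codons.
Tyr: 2 codons.
Leu: 6 codons.
2 × 4 × 4 × 2 × 6 = 384.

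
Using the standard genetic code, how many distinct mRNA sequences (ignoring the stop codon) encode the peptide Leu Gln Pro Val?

Leu: 6 codons.
Gln: 2 codons.
Pro: 4 codons.
Val: 4 codons.
6 × 2 × 4 × 4 = 192.

192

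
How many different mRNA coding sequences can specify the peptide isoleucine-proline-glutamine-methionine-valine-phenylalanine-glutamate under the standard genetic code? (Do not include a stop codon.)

384

Ile: 3 codons.
Pro: 4 codons.
Gln: 2 codons.
Met: 1 codon.
Val: 4 codons.
Phe: 2 codons.
Glu: 2 codons.
3 × 4 × 2 × 1 × 4 × 2 × 2 = 384.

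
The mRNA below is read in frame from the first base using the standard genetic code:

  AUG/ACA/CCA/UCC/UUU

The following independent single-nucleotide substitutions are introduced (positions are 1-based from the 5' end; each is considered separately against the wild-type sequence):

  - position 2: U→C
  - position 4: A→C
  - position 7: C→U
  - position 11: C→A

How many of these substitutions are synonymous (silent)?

Codon 1: AUG (Met) → ACG (Thr) — missense.
Codon 2: ACA (Thr) → CCA (Pro) — missense.
Codon 3: CCA (Pro) → UCA (Ser) — missense.
Codon 4: UCC (Ser) → UAC (Tyr) — missense.
Synonymous: 0 of 4.

0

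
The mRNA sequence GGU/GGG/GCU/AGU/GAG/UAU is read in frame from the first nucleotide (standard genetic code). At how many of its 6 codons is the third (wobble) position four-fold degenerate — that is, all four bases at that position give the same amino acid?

Codon 1 GGU (Gly): third position 4-fold.
Codon 2 GGG (Gly): third position 4-fold.
Codon 3 GCU (Ala): third position 4-fold.
Codon 4 AGU (Ser): third position 2-fold.
Codon 5 GAG (Glu): third position 2-fold.
Codon 6 UAU (Tyr): third position 2-fold.
Four-fold degenerate third positions: 3.

3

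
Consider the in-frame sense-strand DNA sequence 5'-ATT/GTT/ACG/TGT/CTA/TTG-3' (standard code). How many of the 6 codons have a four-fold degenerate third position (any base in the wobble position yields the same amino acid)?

Codon 1 ATT (Ile): third position 3-fold.
Codon 2 GTT (Val): third position 4-fold.
Codon 3 ACG (Thr): third position 4-fold.
Codon 4 TGT (Cys): third position 2-fold.
Codon 5 CTA (Leu): third position 4-fold.
Codon 6 TTG (Leu): third position 2-fold.
Four-fold degenerate third positions: 3.

3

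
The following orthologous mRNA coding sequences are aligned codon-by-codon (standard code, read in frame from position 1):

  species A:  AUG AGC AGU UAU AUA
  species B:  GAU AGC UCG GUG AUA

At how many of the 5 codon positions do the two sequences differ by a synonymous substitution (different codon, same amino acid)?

Codon 1: AUG Met / GAU Asp — nonsynonymous.
Codon 2: AGC Ser / AGC Ser — identical.
Codon 3: AGU Ser / UCG Ser — synonymous.
Codon 4: UAU Tyr / GUG Val — nonsynonymous.
Codon 5: AUA Ile / AUA Ile — identical.
Synonymous differences: 1.

1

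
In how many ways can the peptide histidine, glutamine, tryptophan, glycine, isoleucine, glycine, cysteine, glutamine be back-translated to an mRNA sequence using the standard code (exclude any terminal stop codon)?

His: 2 codons.
Gln: 2 codons.
Trp: 1 codon.
Gly: 4 codons.
Ile: 3 codons.
Gly: 4 codons.
Cys: 2 codons.
Gln: 2 codons.
2 × 2 × 1 × 4 × 3 × 4 × 2 × 2 = 768.

768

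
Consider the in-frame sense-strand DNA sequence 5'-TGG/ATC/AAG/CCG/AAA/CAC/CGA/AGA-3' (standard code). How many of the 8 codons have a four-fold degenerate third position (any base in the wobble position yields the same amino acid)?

2

Codon 1 TGG (Trp): third position 1-fold.
Codon 2 ATC (Ile): third position 3-fold.
Codon 3 AAG (Lys): third position 2-fold.
Codon 4 CCG (Pro): third position 4-fold.
Codon 5 AAA (Lys): third position 2-fold.
Codon 6 CAC (His): third position 2-fold.
Codon 7 CGA (Arg): third position 4-fold.
Codon 8 AGA (Arg): third position 2-fold.
Four-fold degenerate third positions: 2.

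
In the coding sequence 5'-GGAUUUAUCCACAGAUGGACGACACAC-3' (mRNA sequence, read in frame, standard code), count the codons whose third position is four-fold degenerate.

Codon 1 GGA (Gly): third position 4-fold.
Codon 2 UUU (Phe): third position 2-fold.
Codon 3 AUC (Ile): third position 3-fold.
Codon 4 CAC (His): third position 2-fold.
Codon 5 AGA (Arg): third position 2-fold.
Codon 6 UGG (Trp): third position 1-fold.
Codon 7 ACG (Thr): third position 4-fold.
Codon 8 ACA (Thr): third position 4-fold.
Codon 9 CAC (His): third position 2-fold.
Four-fold degenerate third positions: 3.

3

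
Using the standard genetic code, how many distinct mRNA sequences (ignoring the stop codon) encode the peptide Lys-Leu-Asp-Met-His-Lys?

Lys: 2 codons.
Leu: 6 codons.
Asp: 2 codons.
Met: 1 codon.
His: 2 codons.
Lys: 2 codons.
2 × 6 × 2 × 1 × 2 × 2 = 96.

96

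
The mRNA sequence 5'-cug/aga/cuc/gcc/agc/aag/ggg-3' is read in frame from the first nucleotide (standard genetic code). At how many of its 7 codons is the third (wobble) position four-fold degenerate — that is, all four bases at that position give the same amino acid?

4

Codon 1 CUG (Leu): third position 4-fold.
Codon 2 AGA (Arg): third position 2-fold.
Codon 3 CUC (Leu): third position 4-fold.
Codon 4 GCC (Ala): third position 4-fold.
Codon 5 AGC (Ser): third position 2-fold.
Codon 6 AAG (Lys): third position 2-fold.
Codon 7 GGG (Gly): third position 4-fold.
Four-fold degenerate third positions: 4.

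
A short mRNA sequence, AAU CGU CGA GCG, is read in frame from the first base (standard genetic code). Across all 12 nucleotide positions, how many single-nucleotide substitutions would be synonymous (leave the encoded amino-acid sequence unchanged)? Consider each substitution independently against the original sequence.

Codon 1 (AAU, Asn): 1 synonymous substitution.
Codon 2 (CGU, Arg): 3 synonymous substitutions.
Codon 3 (CGA, Arg): 4 synonymous substitutions.
Codon 4 (GCG, Ala): 3 synonymous substitutions.
Total: 1 + 3 + 4 + 3 = 11.

11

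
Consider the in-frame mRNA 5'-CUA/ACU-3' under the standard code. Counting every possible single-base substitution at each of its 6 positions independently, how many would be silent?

Codon 1 (CUA, Leu): 4 synonymous substitutions.
Codon 2 (ACU, Thr): 3 synonymous substitutions.
Total: 4 + 3 = 7.

7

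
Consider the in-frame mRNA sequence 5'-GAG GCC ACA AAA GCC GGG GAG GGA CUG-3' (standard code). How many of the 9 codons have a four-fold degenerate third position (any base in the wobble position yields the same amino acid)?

6

Codon 1 GAG (Glu): third position 2-fold.
Codon 2 GCC (Ala): third position 4-fold.
Codon 3 ACA (Thr): third position 4-fold.
Codon 4 AAA (Lys): third position 2-fold.
Codon 5 GCC (Ala): third position 4-fold.
Codon 6 GGG (Gly): third position 4-fold.
Codon 7 GAG (Glu): third position 2-fold.
Codon 8 GGA (Gly): third position 4-fold.
Codon 9 CUG (Leu): third position 4-fold.
Four-fold degenerate third positions: 6.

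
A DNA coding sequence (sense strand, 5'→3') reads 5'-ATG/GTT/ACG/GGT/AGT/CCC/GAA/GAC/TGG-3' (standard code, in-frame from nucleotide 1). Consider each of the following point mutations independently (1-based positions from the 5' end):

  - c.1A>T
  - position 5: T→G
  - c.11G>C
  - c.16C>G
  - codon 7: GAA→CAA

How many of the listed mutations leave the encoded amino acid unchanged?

Codon 1: ATG (Met) → TTG (Leu) — missense.
Codon 2: GTT (Val) → GGT (Gly) — missense.
Codon 4: GGT (Gly) → GCT (Ala) — missense.
Codon 6: CCC (Pro) → GCC (Ala) — missense.
Codon 7: GAA (Glu) → CAA (Gln) — missense.
Synonymous: 0 of 5.

0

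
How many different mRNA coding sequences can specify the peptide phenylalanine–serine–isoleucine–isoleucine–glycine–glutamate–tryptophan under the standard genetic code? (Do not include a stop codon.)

864

Phe: 2 codons.
Ser: 6 codons.
Ile: 3 codons.
Ile: 3 codons.
Gly: 4 codons.
Glu: 2 codons.
Trp: 1 codon.
2 × 6 × 3 × 3 × 4 × 2 × 1 = 864.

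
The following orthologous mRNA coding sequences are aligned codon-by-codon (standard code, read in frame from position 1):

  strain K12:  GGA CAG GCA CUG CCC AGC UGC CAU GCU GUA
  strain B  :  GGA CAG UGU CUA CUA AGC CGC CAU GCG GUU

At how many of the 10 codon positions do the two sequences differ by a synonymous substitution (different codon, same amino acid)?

3

Codon 1: GGA Gly / GGA Gly — identical.
Codon 2: CAG Gln / CAG Gln — identical.
Codon 3: GCA Ala / UGU Cys — nonsynonymous.
Codon 4: CUG Leu / CUA Leu — synonymous.
Codon 5: CCC Pro / CUA Leu — nonsynonymous.
Codon 6: AGC Ser / AGC Ser — identical.
Codon 7: UGC Cys / CGC Arg — nonsynonymous.
Codon 8: CAU His / CAU His — identical.
Codon 9: GCU Ala / GCG Ala — synonymous.
Codon 10: GUA Val / GUU Val — synonymous.
Synonymous differences: 3.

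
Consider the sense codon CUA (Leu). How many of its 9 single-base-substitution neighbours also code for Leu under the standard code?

Position 1: UUA → 1 synonymous.
Position 2: none → 0 synonymous.
Position 3: CUU, CUC, CUG → 3 synonymous.
Total: 1 + 0 + 3 = 4.

4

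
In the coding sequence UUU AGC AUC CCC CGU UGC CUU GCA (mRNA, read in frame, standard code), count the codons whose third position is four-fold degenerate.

4

Codon 1 UUU (Phe): third position 2-fold.
Codon 2 AGC (Ser): third position 2-fold.
Codon 3 AUC (Ile): third position 3-fold.
Codon 4 CCC (Pro): third position 4-fold.
Codon 5 CGU (Arg): third position 4-fold.
Codon 6 UGC (Cys): third position 2-fold.
Codon 7 CUU (Leu): third position 4-fold.
Codon 8 GCA (Ala): third position 4-fold.
Four-fold degenerate third positions: 4.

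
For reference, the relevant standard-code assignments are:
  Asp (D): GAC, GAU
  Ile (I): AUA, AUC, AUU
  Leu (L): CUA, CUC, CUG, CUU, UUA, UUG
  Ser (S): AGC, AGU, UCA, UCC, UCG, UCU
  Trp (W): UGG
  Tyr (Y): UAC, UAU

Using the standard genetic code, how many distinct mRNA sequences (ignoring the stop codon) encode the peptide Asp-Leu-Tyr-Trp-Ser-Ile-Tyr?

Asp: 2 codons.
Leu: 6 codons.
Tyr: 2 codons.
Trp: 1 codon.
Ser: 6 codons.
Ile: 3 codons.
Tyr: 2 codons.
2 × 6 × 2 × 1 × 6 × 3 × 2 = 864.

864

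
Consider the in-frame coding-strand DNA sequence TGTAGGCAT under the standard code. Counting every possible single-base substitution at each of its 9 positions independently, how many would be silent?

Codon 1 (TGT, Cys): 1 synonymous substitution.
Codon 2 (AGG, Arg): 2 synonymous substitutions.
Codon 3 (CAT, His): 1 synonymous substitution.
Total: 1 + 2 + 1 = 4.

4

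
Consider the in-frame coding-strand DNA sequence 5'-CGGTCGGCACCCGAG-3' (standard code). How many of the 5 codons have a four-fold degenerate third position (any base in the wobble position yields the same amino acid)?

4

Codon 1 CGG (Arg): third position 4-fold.
Codon 2 TCG (Ser): third position 4-fold.
Codon 3 GCA (Ala): third position 4-fold.
Codon 4 CCC (Pro): third position 4-fold.
Codon 5 GAG (Glu): third position 2-fold.
Four-fold degenerate third positions: 4.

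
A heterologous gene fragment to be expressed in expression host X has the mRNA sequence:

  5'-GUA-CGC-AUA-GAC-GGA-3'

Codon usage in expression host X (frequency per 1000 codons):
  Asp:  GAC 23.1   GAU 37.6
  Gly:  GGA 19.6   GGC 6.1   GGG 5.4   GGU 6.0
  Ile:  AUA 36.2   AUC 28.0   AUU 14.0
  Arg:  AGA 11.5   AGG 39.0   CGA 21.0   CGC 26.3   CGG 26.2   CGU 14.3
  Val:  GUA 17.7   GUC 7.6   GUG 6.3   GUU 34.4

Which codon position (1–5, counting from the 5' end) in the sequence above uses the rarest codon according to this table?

Codon 1 GUA (Val): 17.7 per 1000.
Codon 2 CGC (Arg): 26.3 per 1000.
Codon 3 AUA (Ile): 36.2 per 1000.
Codon 4 GAC (Asp): 23.1 per 1000.
Codon 5 GGA (Gly): 19.6 per 1000.
Lowest frequency is 17.7 at codon 1.

1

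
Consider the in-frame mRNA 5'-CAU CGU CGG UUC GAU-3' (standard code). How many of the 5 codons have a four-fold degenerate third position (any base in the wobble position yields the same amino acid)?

2

Codon 1 CAU (His): third position 2-fold.
Codon 2 CGU (Arg): third position 4-fold.
Codon 3 CGG (Arg): third position 4-fold.
Codon 4 UUC (Phe): third position 2-fold.
Codon 5 GAU (Asp): third position 2-fold.
Four-fold degenerate third positions: 2.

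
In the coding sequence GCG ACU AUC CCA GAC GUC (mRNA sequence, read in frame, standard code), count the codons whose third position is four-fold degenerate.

4

Codon 1 GCG (Ala): third position 4-fold.
Codon 2 ACU (Thr): third position 4-fold.
Codon 3 AUC (Ile): third position 3-fold.
Codon 4 CCA (Pro): third position 4-fold.
Codon 5 GAC (Asp): third position 2-fold.
Codon 6 GUC (Val): third position 4-fold.
Four-fold degenerate third positions: 4.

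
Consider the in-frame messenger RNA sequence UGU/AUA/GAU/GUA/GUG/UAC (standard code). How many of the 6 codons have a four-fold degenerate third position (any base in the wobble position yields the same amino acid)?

2

Codon 1 UGU (Cys): third position 2-fold.
Codon 2 AUA (Ile): third position 3-fold.
Codon 3 GAU (Asp): third position 2-fold.
Codon 4 GUA (Val): third position 4-fold.
Codon 5 GUG (Val): third position 4-fold.
Codon 6 UAC (Tyr): third position 2-fold.
Four-fold degenerate third positions: 2.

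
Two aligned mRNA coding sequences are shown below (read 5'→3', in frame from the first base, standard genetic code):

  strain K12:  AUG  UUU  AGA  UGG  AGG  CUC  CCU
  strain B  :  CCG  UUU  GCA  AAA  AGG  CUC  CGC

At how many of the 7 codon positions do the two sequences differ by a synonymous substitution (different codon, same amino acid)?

Codon 1: AUG Met / CCG Pro — nonsynonymous.
Codon 2: UUU Phe / UUU Phe — identical.
Codon 3: AGA Arg / GCA Ala — nonsynonymous.
Codon 4: UGG Trp / AAA Lys — nonsynonymous.
Codon 5: AGG Arg / AGG Arg — identical.
Codon 6: CUC Leu / CUC Leu — identical.
Codon 7: CCU Pro / CGC Arg — nonsynonymous.
Synonymous differences: 0.

0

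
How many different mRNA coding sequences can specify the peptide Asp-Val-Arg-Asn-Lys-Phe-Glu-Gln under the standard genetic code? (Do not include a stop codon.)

1536

Asp: 2 codons.
Val: 4 codons.
Arg: 6 codons.
Asn: 2 codons.
Lys: 2 codons.
Phe: 2 codons.
Glu: 2 codons.
Gln: 2 codons.
2 × 4 × 6 × 2 × 2 × 2 × 2 × 2 = 1536.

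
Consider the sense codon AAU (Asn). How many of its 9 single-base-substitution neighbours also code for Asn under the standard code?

Position 1: none → 0 synonymous.
Position 2: none → 0 synonymous.
Position 3: AAC → 1 synonymous.
Total: 0 + 0 + 1 = 1.

1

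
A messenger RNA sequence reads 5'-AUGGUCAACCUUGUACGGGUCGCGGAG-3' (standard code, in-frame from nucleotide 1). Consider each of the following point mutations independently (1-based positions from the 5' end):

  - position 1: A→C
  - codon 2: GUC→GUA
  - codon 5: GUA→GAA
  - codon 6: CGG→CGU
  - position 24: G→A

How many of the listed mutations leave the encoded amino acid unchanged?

Codon 1: AUG (Met) → CUG (Leu) — missense.
Codon 2: GUC (Val) → GUA (Val) — synonymous.
Codon 5: GUA (Val) → GAA (Glu) — missense.
Codon 6: CGG (Arg) → CGU (Arg) — synonymous.
Codon 8: GCG (Ala) → GCA (Ala) — synonymous.
Synonymous: 3 of 5.

3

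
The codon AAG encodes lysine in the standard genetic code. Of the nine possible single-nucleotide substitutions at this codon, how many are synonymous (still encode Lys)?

Position 1: none → 0 synonymous.
Position 2: none → 0 synonymous.
Position 3: AAA → 1 synonymous.
Total: 0 + 0 + 1 = 1.

1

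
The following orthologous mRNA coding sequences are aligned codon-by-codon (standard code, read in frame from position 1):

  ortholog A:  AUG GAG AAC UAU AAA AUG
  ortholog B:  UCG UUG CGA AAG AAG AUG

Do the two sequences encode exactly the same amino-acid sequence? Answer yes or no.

Codon 1: AUG Met / UCG Ser — nonsynonymous.
Codon 2: GAG Glu / UUG Leu — nonsynonymous.
Codon 3: AAC Asn / CGA Arg — nonsynonymous.
Codon 4: UAU Tyr / AAG Lys — nonsynonymous.
Codon 5: AAA Lys / AAG Lys — synonymous.
Codon 6: AUG Met / AUG Met — identical.
Nonsynonymous differences: 4 → different protein.

no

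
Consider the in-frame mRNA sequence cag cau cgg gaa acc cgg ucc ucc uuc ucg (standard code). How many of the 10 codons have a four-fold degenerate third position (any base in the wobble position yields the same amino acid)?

6

Codon 1 CAG (Gln): third position 2-fold.
Codon 2 CAU (His): third position 2-fold.
Codon 3 CGG (Arg): third position 4-fold.
Codon 4 GAA (Glu): third position 2-fold.
Codon 5 ACC (Thr): third position 4-fold.
Codon 6 CGG (Arg): third position 4-fold.
Codon 7 UCC (Ser): third position 4-fold.
Codon 8 UCC (Ser): third position 4-fold.
Codon 9 UUC (Phe): third position 2-fold.
Codon 10 UCG (Ser): third position 4-fold.
Four-fold degenerate third positions: 6.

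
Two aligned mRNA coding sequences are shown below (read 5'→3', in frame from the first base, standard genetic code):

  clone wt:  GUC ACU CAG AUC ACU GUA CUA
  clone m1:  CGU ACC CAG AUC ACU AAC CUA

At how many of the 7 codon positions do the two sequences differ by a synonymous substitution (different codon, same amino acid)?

Codon 1: GUC Val / CGU Arg — nonsynonymous.
Codon 2: ACU Thr / ACC Thr — synonymous.
Codon 3: CAG Gln / CAG Gln — identical.
Codon 4: AUC Ile / AUC Ile — identical.
Codon 5: ACU Thr / ACU Thr — identical.
Codon 6: GUA Val / AAC Asn — nonsynonymous.
Codon 7: CUA Leu / CUA Leu — identical.
Synonymous differences: 1.

1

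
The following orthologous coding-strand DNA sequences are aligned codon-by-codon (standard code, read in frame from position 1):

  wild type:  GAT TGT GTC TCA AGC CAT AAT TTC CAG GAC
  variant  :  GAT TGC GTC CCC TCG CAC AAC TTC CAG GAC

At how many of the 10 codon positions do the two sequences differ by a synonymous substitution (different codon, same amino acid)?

Codon 1: GAT Asp / GAT Asp — identical.
Codon 2: TGT Cys / TGC Cys — synonymous.
Codon 3: GTC Val / GTC Val — identical.
Codon 4: TCA Ser / CCC Pro — nonsynonymous.
Codon 5: AGC Ser / TCG Ser — synonymous.
Codon 6: CAT His / CAC His — synonymous.
Codon 7: AAT Asn / AAC Asn — synonymous.
Codon 8: TTC Phe / TTC Phe — identical.
Codon 9: CAG Gln / CAG Gln — identical.
Codon 10: GAC Asp / GAC Asp — identical.
Synonymous differences: 4.

4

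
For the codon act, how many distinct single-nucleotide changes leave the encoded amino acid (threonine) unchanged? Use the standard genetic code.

Position 1: none → 0 synonymous.
Position 2: none → 0 synonymous.
Position 3: ACC, ACA, ACG → 3 synonymous.
Total: 0 + 0 + 3 = 3.

3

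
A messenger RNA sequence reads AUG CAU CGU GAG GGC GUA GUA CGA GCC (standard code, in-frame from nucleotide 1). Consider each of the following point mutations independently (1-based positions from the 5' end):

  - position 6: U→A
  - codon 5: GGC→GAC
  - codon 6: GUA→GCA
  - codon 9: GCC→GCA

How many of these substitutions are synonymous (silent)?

Codon 2: CAU (His) → CAA (Gln) — missense.
Codon 5: GGC (Gly) → GAC (Asp) — missense.
Codon 6: GUA (Val) → GCA (Ala) — missense.
Codon 9: GCC (Ala) → GCA (Ala) — synonymous.
Synonymous: 1 of 4.

1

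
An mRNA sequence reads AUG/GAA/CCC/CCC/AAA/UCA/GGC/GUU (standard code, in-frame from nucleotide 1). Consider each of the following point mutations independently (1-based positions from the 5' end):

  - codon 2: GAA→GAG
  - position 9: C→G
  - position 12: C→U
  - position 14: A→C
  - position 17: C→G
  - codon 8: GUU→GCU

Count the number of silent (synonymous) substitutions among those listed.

Codon 2: GAA (Glu) → GAG (Glu) — synonymous.
Codon 3: CCC (Pro) → CCG (Pro) — synonymous.
Codon 4: CCC (Pro) → CCU (Pro) — synonymous.
Codon 5: AAA (Lys) → ACA (Thr) — missense.
Codon 6: UCA (Ser) → UGA (Stop) — nonsense.
Codon 8: GUU (Val) → GCU (Ala) — missense.
Synonymous: 3 of 6.

3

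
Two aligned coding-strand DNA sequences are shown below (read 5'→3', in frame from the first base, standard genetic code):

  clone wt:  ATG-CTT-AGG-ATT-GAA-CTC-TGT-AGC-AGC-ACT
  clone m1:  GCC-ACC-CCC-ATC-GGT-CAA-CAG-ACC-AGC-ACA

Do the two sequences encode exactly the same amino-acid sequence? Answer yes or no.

Codon 1: ATG Met / GCC Ala — nonsynonymous.
Codon 2: CTT Leu / ACC Thr — nonsynonymous.
Codon 3: AGG Arg / CCC Pro — nonsynonymous.
Codon 4: ATT Ile / ATC Ile — synonymous.
Codon 5: GAA Glu / GGT Gly — nonsynonymous.
Codon 6: CTC Leu / CAA Gln — nonsynonymous.
Codon 7: TGT Cys / CAG Gln — nonsynonymous.
Codon 8: AGC Ser / ACC Thr — nonsynonymous.
Codon 9: AGC Ser / AGC Ser — identical.
Codon 10: ACT Thr / ACA Thr — synonymous.
Nonsynonymous differences: 7 → different protein.

no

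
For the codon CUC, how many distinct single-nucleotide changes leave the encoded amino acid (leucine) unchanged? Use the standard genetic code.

3

Position 1: none → 0 synonymous.
Position 2: none → 0 synonymous.
Position 3: CUU, CUA, CUG → 3 synonymous.
Total: 0 + 0 + 3 = 3.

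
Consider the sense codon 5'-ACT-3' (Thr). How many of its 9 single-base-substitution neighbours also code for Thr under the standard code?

3

Position 1: none → 0 synonymous.
Position 2: none → 0 synonymous.
Position 3: ACC, ACA, ACG → 3 synonymous.
Total: 0 + 0 + 3 = 3.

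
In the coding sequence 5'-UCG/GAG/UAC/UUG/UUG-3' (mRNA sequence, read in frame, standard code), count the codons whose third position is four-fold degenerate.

Codon 1 UCG (Ser): third position 4-fold.
Codon 2 GAG (Glu): third position 2-fold.
Codon 3 UAC (Tyr): third position 2-fold.
Codon 4 UUG (Leu): third position 2-fold.
Codon 5 UUG (Leu): third position 2-fold.
Four-fold degenerate third positions: 1.

1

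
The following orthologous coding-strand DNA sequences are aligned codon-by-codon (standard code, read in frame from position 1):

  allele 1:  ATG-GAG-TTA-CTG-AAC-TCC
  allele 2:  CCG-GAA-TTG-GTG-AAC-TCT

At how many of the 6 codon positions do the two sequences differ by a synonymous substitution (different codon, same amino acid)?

3

Codon 1: ATG Met / CCG Pro — nonsynonymous.
Codon 2: GAG Glu / GAA Glu — synonymous.
Codon 3: TTA Leu / TTG Leu — synonymous.
Codon 4: CTG Leu / GTG Val — nonsynonymous.
Codon 5: AAC Asn / AAC Asn — identical.
Codon 6: TCC Ser / TCT Ser — synonymous.
Synonymous differences: 3.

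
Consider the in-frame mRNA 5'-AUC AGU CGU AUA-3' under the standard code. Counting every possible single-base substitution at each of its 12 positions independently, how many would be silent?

8

Codon 1 (AUC, Ile): 2 synonymous substitutions.
Codon 2 (AGU, Ser): 1 synonymous substitution.
Codon 3 (CGU, Arg): 3 synonymous substitutions.
Codon 4 (AUA, Ile): 2 synonymous substitutions.
Total: 2 + 1 + 3 + 2 = 8.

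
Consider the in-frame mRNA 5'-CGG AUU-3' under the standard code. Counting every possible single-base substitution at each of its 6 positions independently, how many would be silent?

6

Codon 1 (CGG, Arg): 4 synonymous substitutions.
Codon 2 (AUU, Ile): 2 synonymous substitutions.
Total: 4 + 2 = 6.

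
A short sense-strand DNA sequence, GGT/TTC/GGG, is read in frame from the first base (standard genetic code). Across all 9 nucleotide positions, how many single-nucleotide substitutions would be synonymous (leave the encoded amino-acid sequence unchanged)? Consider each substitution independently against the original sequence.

7

Codon 1 (GGT, Gly): 3 synonymous substitutions.
Codon 2 (TTC, Phe): 1 synonymous substitution.
Codon 3 (GGG, Gly): 3 synonymous substitutions.
Total: 3 + 1 + 3 = 7.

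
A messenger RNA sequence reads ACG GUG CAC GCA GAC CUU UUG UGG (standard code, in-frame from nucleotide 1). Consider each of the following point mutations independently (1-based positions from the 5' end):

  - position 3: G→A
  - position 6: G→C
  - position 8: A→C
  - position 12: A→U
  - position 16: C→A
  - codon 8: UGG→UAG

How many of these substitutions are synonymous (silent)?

Codon 1: ACG (Thr) → ACA (Thr) — synonymous.
Codon 2: GUG (Val) → GUC (Val) — synonymous.
Codon 3: CAC (His) → CCC (Pro) — missense.
Codon 4: GCA (Ala) → GCU (Ala) — synonymous.
Codon 6: CUU (Leu) → AUU (Ile) — missense.
Codon 8: UGG (Trp) → UAG (Stop) — nonsense.
Synonymous: 3 of 6.

3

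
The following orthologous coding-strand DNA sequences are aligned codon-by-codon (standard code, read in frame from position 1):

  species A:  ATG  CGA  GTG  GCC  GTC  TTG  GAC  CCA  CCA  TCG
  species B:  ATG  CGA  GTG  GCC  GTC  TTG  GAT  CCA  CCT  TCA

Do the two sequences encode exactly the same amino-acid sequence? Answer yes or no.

Codon 1: ATG Met / ATG Met — identical.
Codon 2: CGA Arg / CGA Arg — identical.
Codon 3: GTG Val / GTG Val — identical.
Codon 4: GCC Ala / GCC Ala — identical.
Codon 5: GTC Val / GTC Val — identical.
Codon 6: TTG Leu / TTG Leu — identical.
Codon 7: GAC Asp / GAT Asp — synonymous.
Codon 8: CCA Pro / CCA Pro — identical.
Codon 9: CCA Pro / CCT Pro — synonymous.
Codon 10: TCG Ser / TCA Ser — synonymous.
Nonsynonymous differences: 0 → same protein.

yes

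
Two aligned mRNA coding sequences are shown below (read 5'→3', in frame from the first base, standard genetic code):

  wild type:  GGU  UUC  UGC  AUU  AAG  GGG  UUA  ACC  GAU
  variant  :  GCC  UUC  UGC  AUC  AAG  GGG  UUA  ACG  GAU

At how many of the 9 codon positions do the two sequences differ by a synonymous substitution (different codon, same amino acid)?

Codon 1: GGU Gly / GCC Ala — nonsynonymous.
Codon 2: UUC Phe / UUC Phe — identical.
Codon 3: UGC Cys / UGC Cys — identical.
Codon 4: AUU Ile / AUC Ile — synonymous.
Codon 5: AAG Lys / AAG Lys — identical.
Codon 6: GGG Gly / GGG Gly — identical.
Codon 7: UUA Leu / UUA Leu — identical.
Codon 8: ACC Thr / ACG Thr — synonymous.
Codon 9: GAU Asp / GAU Asp — identical.
Synonymous differences: 2.

2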